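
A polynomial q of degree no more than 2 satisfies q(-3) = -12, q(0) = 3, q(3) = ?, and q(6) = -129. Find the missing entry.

-36

The 3 known points determine the degree-2 polynomial uniquely.
Write q(s) = as^2 + bs + c. Substituting each data point gives a linear system:
  9a - 3b + c = -12
  c = 3
  36a + 6b + c = -129
Solving the system yields a = -3, b = -4, c = 3.
So q(s) = -3s² - 4s + 3.
Then q(3) = -36.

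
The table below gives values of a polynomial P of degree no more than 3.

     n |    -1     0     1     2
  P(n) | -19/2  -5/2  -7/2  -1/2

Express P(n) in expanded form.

P(n) = 2n^3 - 4n^2 + n - 5/2

Using the Lagrange interpolation formula with nodes -1, 0, 1, 2:
  L_0(n) = n(n - 1)(n - 2) / -6
  L_1(n) = (n + 1)(n - 1)(n - 2) / 2
  L_2(n) = (n + 1)n(n - 2) / -2
  L_3(n) = (n + 1)n(n - 1) / 6
Then P(n) = -19/2·L_0(n) - 5/2·L_1(n) - 7/2·L_2(n) - 1/2·L_3(n).
Expanding and collecting terms gives P(n) = 2n^3 - 4n^2 + n - 5/2.
Check: P(1) = -7/2. ✓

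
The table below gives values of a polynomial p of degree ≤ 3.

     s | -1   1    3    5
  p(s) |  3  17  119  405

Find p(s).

p(s) = 2s^3 + 5s^2 + 5s + 5

Write p(s) = as^3 + bs^2 + cs + d. Substituting each data point gives a linear system:
  -a + b - c + d = 3
  a + b + c + d = 17
  27a + 9b + 3c + d = 119
  125a + 25b + 5c + d = 405
Solving the system yields a = 2, b = 5, c = 5, d = 5.
So p(s) = 2s^3 + 5s^2 + 5s + 5.
Check: p(5) = 405. ✓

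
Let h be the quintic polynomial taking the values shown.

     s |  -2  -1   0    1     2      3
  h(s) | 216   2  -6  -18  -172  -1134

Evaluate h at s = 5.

-14386

Forward differences of the values at s = -2, -1, 0, 1, 2, 3:
  h  : 216  2  -6  -18  -172  -1134
  Δ  : -214  -8  -12  -154  -962
  Δ^2: 206  -4  -142  -808
  Δ^3: -210  -138  -666
  Δ^4: 72  -528
  Δ^5: -600
The fifth differences are constant, confirming degree 5.
Interpolating (Newton forward form) and evaluating at s = 5 gives h(5) = -14386.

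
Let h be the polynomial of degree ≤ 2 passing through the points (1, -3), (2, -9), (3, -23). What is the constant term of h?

-5

Write h(n) = an^2 + bn + c. Substituting each data point gives a linear system:
  a + b + c = -3
  4a + 2b + c = -9
  9a + 3b + c = -23
Solving the system yields a = -4, b = 6, c = -5.
So h(n) = -4n^2 + 6n - 5.
The constant term is -5.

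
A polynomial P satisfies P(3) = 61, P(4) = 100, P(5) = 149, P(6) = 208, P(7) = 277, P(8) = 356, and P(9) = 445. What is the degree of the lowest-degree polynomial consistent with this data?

Forward differences of the values at u = 3, 4, 5, 6, 7, 8, 9:
  P  : 61  100  149  208  277  356  445
  Δ  : 39  49  59  69  79  89
  Δ^2: 10  10  10  10  10
  Δ^3: 0  0  0  0
  Δ^4: 0  0  0
  Δ^5: 0  0
  Δ^6: 0
The second differences are constant (10) and nonzero, while all higher differences vanish, so the minimal degree is 2.

2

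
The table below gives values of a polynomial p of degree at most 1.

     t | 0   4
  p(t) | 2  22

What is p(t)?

p(t) = 5t + 2

Write p(t) = at + b. Substituting each data point gives a linear system:
  b = 2
  4a + b = 22
Solving the system yields a = 5, b = 2.
So p(t) = 5t + 2.
Check: p(4) = 22. ✓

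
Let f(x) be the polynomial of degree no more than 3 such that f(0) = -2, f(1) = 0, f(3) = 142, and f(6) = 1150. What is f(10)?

5238

Write f(x) = ax^3 + bx^2 + cx + d. Substituting each data point gives a linear system:
  d = -2
  a + b + c + d = 0
  27a + 9b + 3c + d = 142
  216a + 36b + 6c + d = 1150
Solving the system yields a = 5, b = 3, c = -6, d = -2.
So f(x) = 5x³ + 3x² - 6x - 2.
Then f(10) = 5238.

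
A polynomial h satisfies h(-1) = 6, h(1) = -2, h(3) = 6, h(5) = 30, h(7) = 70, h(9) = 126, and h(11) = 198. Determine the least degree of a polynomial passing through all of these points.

2

Forward differences of the values at u = -1, 1, 3, 5, 7, 9, 11:
  h  : 6  -2  6  30  70  126  198
  Δ  : -8  8  24  40  56  72
  Δ^2: 16  16  16  16  16
  Δ^3: 0  0  0  0
  Δ^4: 0  0  0
  Δ^5: 0  0
  Δ^6: 0
The second differences are constant (16) and nonzero, while all higher differences vanish, so the minimal degree is 2.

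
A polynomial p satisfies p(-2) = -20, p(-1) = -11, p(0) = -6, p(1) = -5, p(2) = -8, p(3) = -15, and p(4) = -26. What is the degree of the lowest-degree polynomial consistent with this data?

Forward differences of the values at x = -2, -1, 0, 1, 2, 3, 4:
  p  : -20  -11  -6  -5  -8  -15  -26
  Δ  : 9  5  1  -3  -7  -11
  Δ^2: -4  -4  -4  -4  -4
  Δ^3: 0  0  0  0
  Δ^4: 0  0  0
  Δ^5: 0  0
  Δ^6: 0
The second differences are constant (-4) and nonzero, while all higher differences vanish, so the minimal degree is 2.

2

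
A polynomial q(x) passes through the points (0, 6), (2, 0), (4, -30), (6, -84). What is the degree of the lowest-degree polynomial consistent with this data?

Forward differences of the values at x = 0, 2, 4, 6:
  q  : 6  0  -30  -84
  Δ  : -6  -30  -54
  Δ^2: -24  -24
  Δ^3: 0
The second differences are constant (-24) and nonzero, while all higher differences vanish, so the minimal degree is 2.

2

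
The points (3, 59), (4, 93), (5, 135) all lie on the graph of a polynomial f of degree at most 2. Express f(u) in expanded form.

Write f(u) = au^2 + bu + c. Substituting each data point gives a linear system:
  9a + 3b + c = 59
  16a + 4b + c = 93
  25a + 5b + c = 135
Solving the system yields a = 4, b = 6, c = 5.
So f(u) = 4u² + 6u + 5.
Check: f(5) = 135. ✓

f(u) = 4u^2 + 6u + 5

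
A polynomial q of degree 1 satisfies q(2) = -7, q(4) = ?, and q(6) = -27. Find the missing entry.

-17

On equispaced nodes a degree-1 polynomial has vanishing second forward difference, so
  q(2) - 2·q(4) + q(6) = 0.
Substituting the known values and solving for q(4):
  -2·q(4) = 34
  q(4) = -17.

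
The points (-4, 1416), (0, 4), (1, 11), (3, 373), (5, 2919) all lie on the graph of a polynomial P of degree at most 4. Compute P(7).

11393

Write P(u) = au^4 + bu^3 + cu^2 + du + e. Substituting each data point gives a linear system:
  256a - 64b + 16c - 4d + e = 1416
  e = 4
  a + b + c + d + e = 11
  81a + 27b + 9c + 3d + e = 373
  625a + 125b + 25c + 5d + e = 2919
Solving the system yields a = 5, b = -2, c = 1, d = 3, e = 4.
So P(u) = 5u^4 - 2u^3 + u^2 + 3u + 4.
Then P(7) = 11393.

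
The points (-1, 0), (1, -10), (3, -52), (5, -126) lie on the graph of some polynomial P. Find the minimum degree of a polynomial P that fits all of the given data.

2

Forward differences of the values at t = -1, 1, 3, 5:
  P  : 0  -10  -52  -126
  Δ  : -10  -42  -74
  Δ^2: -32  -32
  Δ^3: 0
The second differences are constant (-32) and nonzero, while all higher differences vanish, so the minimal degree is 2.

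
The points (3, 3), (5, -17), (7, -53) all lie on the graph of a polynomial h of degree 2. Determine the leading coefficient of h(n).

-2

Write h(n) = an^2 + bn + c. Substituting each data point gives a linear system:
  9a + 3b + c = 3
  25a + 5b + c = -17
  49a + 7b + c = -53
Solving the system yields a = -2, b = 6, c = 3.
So h(n) = -2n^2 + 6n + 3.
The leading coefficient is -2.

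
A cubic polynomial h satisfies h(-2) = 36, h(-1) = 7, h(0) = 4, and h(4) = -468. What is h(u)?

Using the Lagrange interpolation formula with nodes -2, -1, 0, 4:
  L_0(u) = (u + 1)u(u - 4) / -12
  L_1(u) = (u + 2)u(u - 4) / 5
  L_2(u) = (u + 2)(u + 1)(u - 4) / -8
  L_3(u) = (u + 2)(u + 1)u / 120
Then h(u) = 36·L_0(u) + 7·L_1(u) + 4·L_2(u) - 468·L_3(u).
Expanding and collecting terms gives h(u) = -6u^3 - 5u^2 - 2u + 4.
Check: h(4) = -468. ✓

h(u) = -6u^3 - 5u^2 - 2u + 4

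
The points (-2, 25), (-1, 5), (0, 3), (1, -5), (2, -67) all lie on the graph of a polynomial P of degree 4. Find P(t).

P(t) = -t^4 - 6t^3 - 2t^2 + t + 3

Using the Lagrange interpolation formula with nodes -2, -1, 0, 1, 2:
  L_0(t) = (t + 1)t(t - 1)(t - 2) / 24
  L_1(t) = (t + 2)t(t - 1)(t - 2) / -6
  L_2(t) = (t + 2)(t + 1)(t - 1)(t - 2) / 4
  L_3(t) = (t + 2)(t + 1)t(t - 2) / -6
  L_4(t) = (t + 2)(t + 1)t(t - 1) / 24
Then P(t) = 25·L_0(t) + 5·L_1(t) + 3·L_2(t) - 5·L_3(t) - 67·L_4(t).
Expanding and collecting terms gives P(t) = -t^4 - 6t^3 - 2t^2 + t + 3.
Check: P(1) = -5. ✓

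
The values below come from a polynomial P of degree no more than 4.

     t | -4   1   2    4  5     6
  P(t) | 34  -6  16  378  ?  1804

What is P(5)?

898

The 5 known points determine the degree-4 polynomial uniquely.
Write P(t) = at^4 + bt^3 + ct^2 + dt + e. Substituting each data point gives a linear system:
  256a - 64b + 16c - 4d + e = 34
  a + b + c + d + e = -6
  16a + 8b + 4c + 2d + e = 16
  256a + 64b + 16c + 4d + e = 378
  1296a + 216b + 36c + 6d + e = 1804
Solving the system yields a = 1, b = 3, c = -3, d = -5, e = -2.
So P(t) = t^4 + 3t^3 - 3t^2 - 5t - 2.
Then P(5) = 898.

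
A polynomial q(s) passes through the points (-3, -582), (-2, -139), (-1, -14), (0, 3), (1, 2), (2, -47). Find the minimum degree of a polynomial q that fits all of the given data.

4

Forward differences of the values at s = -3, -2, -1, 0, 1, 2:
  q  : -582  -139  -14  3  2  -47
  Δ  : 443  125  17  -1  -49
  Δ^2: -318  -108  -18  -48
  Δ^3: 210  90  -30
  Δ^4: -120  -120
  Δ^5: 0
The fourth differences are constant (-120) and nonzero, while all higher differences vanish, so the minimal degree is 4.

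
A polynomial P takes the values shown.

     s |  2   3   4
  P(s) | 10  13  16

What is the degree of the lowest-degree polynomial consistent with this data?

Forward differences of the values at s = 2, 3, 4:
  P  : 10  13  16
  Δ  : 3  3
  Δ^2: 0
The first differences are constant (3) and nonzero, while all higher differences vanish, so the minimal degree is 1.

1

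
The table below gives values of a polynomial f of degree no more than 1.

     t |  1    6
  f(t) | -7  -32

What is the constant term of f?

Write f(t) = at + b. Substituting each data point gives a linear system:
  a + b = -7
  6a + b = -32
Solving the system yields a = -5, b = -2.
So f(t) = -5t - 2.
The constant term is -2.

-2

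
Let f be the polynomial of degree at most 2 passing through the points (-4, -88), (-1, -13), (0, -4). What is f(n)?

Write f(n) = an^2 + bn + c. Substituting each data point gives a linear system:
  16a - 4b + c = -88
  a - b + c = -13
  c = -4
Solving the system yields a = -4, b = 5, c = -4.
So f(n) = -4n² + 5n - 4.
Check: f(-4) = -88. ✓

f(n) = -4n^2 + 5n - 4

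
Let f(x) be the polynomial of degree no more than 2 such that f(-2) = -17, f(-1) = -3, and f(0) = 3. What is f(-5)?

-107

Using the Lagrange interpolation formula with nodes -2, -1, 0:
  L_0(x) = (x + 1)x / 2
  L_1(x) = (x + 2)x / -1
  L_2(x) = (x + 2)(x + 1) / 2
Then f(x) = -17·L_0(x) - 3·L_1(x) + 3·L_2(x).
Expanding and collecting terms gives f(x) = -4x^2 + 2x + 3.
Evaluating at x = -5: f(-5) = -107.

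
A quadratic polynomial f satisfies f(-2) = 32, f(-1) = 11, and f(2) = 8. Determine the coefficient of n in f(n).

-6

Write f(n) = an^2 + bn + c. Substituting each data point gives a linear system:
  4a - 2b + c = 32
  a - b + c = 11
  4a + 2b + c = 8
Solving the system yields a = 5, b = -6, c = 0.
So f(n) = 5n^2 - 6n.
The coefficient of n is -6.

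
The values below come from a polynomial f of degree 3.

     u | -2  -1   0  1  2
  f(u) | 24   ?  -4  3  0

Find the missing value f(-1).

The 4 known points determine the degree-3 polynomial uniquely.
Write f(u) = au^3 + bu^2 + cu + d. Substituting each data point gives a linear system:
  -8a + 4b - 2c + d = 24
  d = -4
  a + b + c + d = 3
  8a + 4b + 2c + d = 0
Solving the system yields a = -3, b = 4, c = 6, d = -4.
So f(u) = -3u^3 + 4u^2 + 6u - 4.
Then f(-1) = -3.

-3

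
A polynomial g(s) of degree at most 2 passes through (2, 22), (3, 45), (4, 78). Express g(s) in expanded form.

Write g(s) = as^2 + bs + c. Substituting each data point gives a linear system:
  4a + 2b + c = 22
  9a + 3b + c = 45
  16a + 4b + c = 78
Solving the system yields a = 5, b = -2, c = 6.
So g(s) = 5s² - 2s + 6.
Check: g(2) = 22. ✓

g(s) = 5s^2 - 2s + 6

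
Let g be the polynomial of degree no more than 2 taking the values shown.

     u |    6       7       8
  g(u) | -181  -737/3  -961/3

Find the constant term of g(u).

Write g(u) = au^2 + bu + c. Substituting each data point gives a linear system:
  36a + 6b + c = -181
  49a + 7b + c = -737/3
  64a + 8b + c = -961/3
Solving the system yields a = -5, b = 1/3, c = -3.
So g(u) = -5u^2 + (1/3)u - 3.
The constant term is -3.

-3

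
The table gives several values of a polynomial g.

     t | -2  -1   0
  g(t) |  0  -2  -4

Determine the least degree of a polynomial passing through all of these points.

Forward differences of the values at t = -2, -1, 0:
  g  : 0  -2  -4
  Δ  : -2  -2
  Δ^2: 0
The first differences are constant (-2) and nonzero, while all higher differences vanish, so the minimal degree is 1.

1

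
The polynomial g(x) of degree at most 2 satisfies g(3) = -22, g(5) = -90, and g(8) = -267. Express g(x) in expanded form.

g(x) = -5x^2 + 6x + 5

Write g(x) = ax^2 + bx + c. Substituting each data point gives a linear system:
  9a + 3b + c = -22
  25a + 5b + c = -90
  64a + 8b + c = -267
Solving the system yields a = -5, b = 6, c = 5.
So g(x) = -5x² + 6x + 5.
Check: g(8) = -267. ✓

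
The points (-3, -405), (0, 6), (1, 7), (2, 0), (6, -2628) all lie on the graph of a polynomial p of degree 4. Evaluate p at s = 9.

Write p(s) = as^4 + bs^3 + cs^2 + ds + e. Substituting each data point gives a linear system:
  81a - 27b + 9c - 3d + e = -405
  e = 6
  a + b + c + d + e = 7
  16a + 8b + 4c + 2d + e = 0
  1296a + 216b + 36c + 6d + e = -2628
Solving the system yields a = -3, b = 6, c = -1, d = -1, e = 6.
So p(s) = -3s⁴ + 6s³ - s² - s + 6.
Then p(9) = -15393.

-15393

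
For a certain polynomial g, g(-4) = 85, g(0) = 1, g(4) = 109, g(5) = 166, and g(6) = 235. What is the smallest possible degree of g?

Divided differences on the nodes -4, 0, 4, 5, 6:
  order 0: 85  1  109  166  235
  order 1: -21  27  57  69
  order 2: 6  6  6
  order 3: 0  0
  order 4: 0
The order-2 divided differences are all 6 (nonzero) and every higher order vanishes, so the data lies on a polynomial of degree exactly 2.

2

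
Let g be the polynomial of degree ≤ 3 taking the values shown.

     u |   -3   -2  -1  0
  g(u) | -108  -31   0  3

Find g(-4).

Write g(u) = au^3 + bu^2 + cu + d. Substituting each data point gives a linear system:
  -27a + 9b - 3c + d = -108
  -8a + 4b - 2c + d = -31
  -a + b - c + d = 0
  d = 3
Solving the system yields a = 3, b = -5, c = -5, d = 3.
So g(u) = 3u³ - 5u² - 5u + 3.
Then g(-4) = -249.

-249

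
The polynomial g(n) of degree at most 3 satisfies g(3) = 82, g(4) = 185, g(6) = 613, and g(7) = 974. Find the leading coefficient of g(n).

Write g(n) = an^3 + bn^2 + cn + d. Substituting each data point gives a linear system:
  27a + 9b + 3c + d = 82
  64a + 16b + 4c + d = 185
  216a + 36b + 6c + d = 613
  343a + 49b + 7c + d = 974
Solving the system yields a = 3, b = -2, c = 6, d = 1.
So g(n) = 3n³ - 2n² + 6n + 1.
The leading coefficient is 3.

3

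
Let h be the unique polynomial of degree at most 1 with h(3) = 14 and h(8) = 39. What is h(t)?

Write h(t) = at + b. Substituting each data point gives a linear system:
  3a + b = 14
  8a + b = 39
Solving the system yields a = 5, b = -1.
So h(t) = 5t - 1.
Check: h(3) = 14. ✓

h(t) = 5t - 1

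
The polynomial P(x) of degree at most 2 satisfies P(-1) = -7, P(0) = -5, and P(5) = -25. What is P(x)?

Using the Lagrange interpolation formula with nodes -1, 0, 5:
  L_0(x) = x(x - 5) / 6
  L_1(x) = (x + 1)(x - 5) / -5
  L_2(x) = (x + 1)x / 30
Then P(x) = -7·L_0(x) - 5·L_1(x) - 25·L_2(x).
Expanding and collecting terms gives P(x) = -x^2 + x - 5.
Check: P(5) = -25. ✓

P(x) = -x^2 + x - 5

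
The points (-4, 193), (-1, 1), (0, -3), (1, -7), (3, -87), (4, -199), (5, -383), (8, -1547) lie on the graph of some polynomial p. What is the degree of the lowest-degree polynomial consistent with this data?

Divided differences on the nodes -4, -1, 0, 1, 3, 4, 5, 8:
  order 0: 193  1  -3  -7  -87  -199  -383  -1547
  order 1: -64  -4  -4  -40  -112  -184  -388
  order 2: 15  0  -12  -24  -36  -51
  order 3: -3  -3  -3  -3  -3
  order 4: 0  0  0  0
  order 5: 0  0  0
  order 6: 0  0
  order 7: 0
The order-3 divided differences are all -3 (nonzero) and every higher order vanishes, so the data lies on a polynomial of degree exactly 3.

3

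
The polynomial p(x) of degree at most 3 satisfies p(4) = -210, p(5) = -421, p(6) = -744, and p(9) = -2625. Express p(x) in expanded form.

p(x) = -4x^3 + 4x^2 - 3x - 6

Write p(x) = ax^3 + bx^2 + cx + d. Substituting each data point gives a linear system:
  64a + 16b + 4c + d = -210
  125a + 25b + 5c + d = -421
  216a + 36b + 6c + d = -744
  729a + 81b + 9c + d = -2625
Solving the system yields a = -4, b = 4, c = -3, d = -6.
So p(x) = -4x^3 + 4x^2 - 3x - 6.
Check: p(9) = -2625. ✓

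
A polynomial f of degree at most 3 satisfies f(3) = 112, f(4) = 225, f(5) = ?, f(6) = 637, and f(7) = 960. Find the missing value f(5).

On equispaced nodes a degree-3 polynomial has vanishing fourth forward difference, so
  f(3) - 4·f(4) + 6·f(5) - 4·f(6) + f(7) = 0.
Substituting the known values and solving for f(5):
  6·f(5) = 2376
  f(5) = 396.

396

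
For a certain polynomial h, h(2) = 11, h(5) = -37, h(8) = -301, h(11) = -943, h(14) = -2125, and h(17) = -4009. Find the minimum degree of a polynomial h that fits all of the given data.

3

Forward differences of the values at s = 2, 5, 8, 11, 14, 17:
  h  : 11  -37  -301  -943  -2125  -4009
  Δ  : -48  -264  -642  -1182  -1884
  Δ^2: -216  -378  -540  -702
  Δ^3: -162  -162  -162
  Δ^4: 0  0
  Δ^5: 0
The third differences are constant (-162) and nonzero, while all higher differences vanish, so the minimal degree is 3.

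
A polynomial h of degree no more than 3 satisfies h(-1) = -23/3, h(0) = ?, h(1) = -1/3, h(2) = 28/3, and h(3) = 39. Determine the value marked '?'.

-2

The 4 known points determine the degree-3 polynomial uniquely.
Write h(t) = at^3 + bt^2 + ct + d. Substituting each data point gives a linear system:
  -a + b - c + d = -23/3
  a + b + c + d = -1/3
  8a + 4b + 2c + d = 28/3
  27a + 9b + 3c + d = 39
Solving the system yields a = 2, b = -2, c = 5/3, d = -2.
So h(t) = 2t^3 - 2t^2 + (5/3)t - 2.
Then h(0) = -2.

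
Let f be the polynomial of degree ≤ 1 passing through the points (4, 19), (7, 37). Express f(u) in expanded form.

Write f(u) = au + b. Substituting each data point gives a linear system:
  4a + b = 19
  7a + b = 37
Solving the system yields a = 6, b = -5.
So f(u) = 6u - 5.
Check: f(4) = 19. ✓

f(u) = 6u - 5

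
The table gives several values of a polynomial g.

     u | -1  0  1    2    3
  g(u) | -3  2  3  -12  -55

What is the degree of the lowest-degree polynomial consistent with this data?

Forward differences of the values at u = -1, 0, 1, 2, 3:
  g  : -3  2  3  -12  -55
  Δ  : 5  1  -15  -43
  Δ^2: -4  -16  -28
  Δ^3: -12  -12
  Δ^4: 0
The third differences are constant (-12) and nonzero, while all higher differences vanish, so the minimal degree is 3.

3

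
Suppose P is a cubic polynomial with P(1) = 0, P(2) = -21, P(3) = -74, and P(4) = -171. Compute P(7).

-846

Forward differences of the values at x = 1, 2, 3, 4:
  P  : 0  -21  -74  -171
  Δ  : -21  -53  -97
  Δ^2: -32  -44
  Δ^3: -12
The third differences are constant, confirming degree 3.
Interpolating (Newton forward form) and evaluating at x = 7 gives P(7) = -846.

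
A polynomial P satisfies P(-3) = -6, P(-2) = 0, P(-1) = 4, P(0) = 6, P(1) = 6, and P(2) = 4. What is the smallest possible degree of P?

Forward differences of the values at x = -3, -2, -1, 0, 1, 2:
  P  : -6  0  4  6  6  4
  Δ  : 6  4  2  0  -2
  Δ^2: -2  -2  -2  -2
  Δ^3: 0  0  0
  Δ^4: 0  0
  Δ^5: 0
The second differences are constant (-2) and nonzero, while all higher differences vanish, so the minimal degree is 2.

2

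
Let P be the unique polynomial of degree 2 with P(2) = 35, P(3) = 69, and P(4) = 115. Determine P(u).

Write P(u) = au^2 + bu + c. Substituting each data point gives a linear system:
  4a + 2b + c = 35
  9a + 3b + c = 69
  16a + 4b + c = 115
Solving the system yields a = 6, b = 4, c = 3.
So P(u) = 6u^2 + 4u + 3.
Check: P(2) = 35. ✓

P(u) = 6u^2 + 4u + 3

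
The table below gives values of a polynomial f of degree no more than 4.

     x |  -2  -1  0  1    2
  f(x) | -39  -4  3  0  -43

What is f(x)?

f(x) = -2x^4 - x^3 - 3x^2 + 3x + 3

Write f(x) = ax^4 + bx^3 + cx^2 + dx + e. Substituting each data point gives a linear system:
  16a - 8b + 4c - 2d + e = -39
  a - b + c - d + e = -4
  e = 3
  a + b + c + d + e = 0
  16a + 8b + 4c + 2d + e = -43
Solving the system yields a = -2, b = -1, c = -3, d = 3, e = 3.
So f(x) = -2x^4 - x^3 - 3x^2 + 3x + 3.
Check: f(-2) = -39. ✓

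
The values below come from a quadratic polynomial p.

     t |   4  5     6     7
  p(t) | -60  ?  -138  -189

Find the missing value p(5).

The 3 known points determine the degree-2 polynomial uniquely.
Write p(t) = at^2 + bt + c. Substituting each data point gives a linear system:
  16a + 4b + c = -60
  36a + 6b + c = -138
  49a + 7b + c = -189
Solving the system yields a = -4, b = 1, c = 0.
So p(t) = -4t^2 + t.
Then p(5) = -95.

-95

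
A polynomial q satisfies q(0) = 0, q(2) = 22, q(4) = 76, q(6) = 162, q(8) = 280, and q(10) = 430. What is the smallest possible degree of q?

2

Forward differences of the values at x = 0, 2, 4, 6, 8, 10:
  q  : 0  22  76  162  280  430
  Δ  : 22  54  86  118  150
  Δ^2: 32  32  32  32
  Δ^3: 0  0  0
  Δ^4: 0  0
  Δ^5: 0
The second differences are constant (32) and nonzero, while all higher differences vanish, so the minimal degree is 2.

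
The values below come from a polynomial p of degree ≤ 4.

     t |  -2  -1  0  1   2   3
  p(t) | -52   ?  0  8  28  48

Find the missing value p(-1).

On equispaced nodes a degree-4 polynomial has vanishing fifth forward difference, so
  - p(-2) + 5·p(-1) - 10·p(0) + 10·p(1) - 5·p(2) + p(3) = 0.
Substituting the known values and solving for p(-1):
  5·p(-1) = -40
  p(-1) = -8.

-8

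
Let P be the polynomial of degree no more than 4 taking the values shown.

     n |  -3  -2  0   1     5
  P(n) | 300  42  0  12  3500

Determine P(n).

P(n) = 5n^4 + 3n^3 - n^2 + 5n

Using the Lagrange interpolation formula with nodes -3, -2, 0, 1, 5:
  L_0(n) = (n + 2)n(n - 1)(n - 5) / 96
  L_1(n) = (n + 3)n(n - 1)(n - 5) / -42
  L_2(n) = (n + 3)(n + 2)(n - 1)(n - 5) / 30
  L_3(n) = (n + 3)(n + 2)n(n - 5) / -48
  L_4(n) = (n + 3)(n + 2)n(n - 1) / 1120
Then P(n) = 300·L_0(n) + 42·L_1(n) + 0·L_2(n) + 12·L_3(n) + 3500·L_4(n).
Expanding and collecting terms gives P(n) = 5n⁴ + 3n³ - n² + 5n.
Check: P(1) = 12. ✓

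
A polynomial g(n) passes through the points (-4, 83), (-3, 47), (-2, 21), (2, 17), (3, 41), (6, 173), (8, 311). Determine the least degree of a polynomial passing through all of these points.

Divided differences on the nodes -4, -3, -2, 2, 3, 6, 8:
  order 0: 83  47  21  17  41  173  311
  order 1: -36  -26  -1  24  44  69
  order 2: 5  5  5  5  5
  order 3: 0  0  0  0
  order 4: 0  0  0
  order 5: 0  0
  order 6: 0
The order-2 divided differences are all 5 (nonzero) and every higher order vanishes, so the data lies on a polynomial of degree exactly 2.

2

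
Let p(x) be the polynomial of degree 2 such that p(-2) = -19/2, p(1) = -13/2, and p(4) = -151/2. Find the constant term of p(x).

Write p(x) = ax^2 + bx + c. Substituting each data point gives a linear system:
  4a - 2b + c = -19/2
  a + b + c = -13/2
  16a + 4b + c = -151/2
Solving the system yields a = -4, b = -3, c = 1/2.
So p(x) = -4x² - 3x + 1/2.
The constant term is 1/2.

1/2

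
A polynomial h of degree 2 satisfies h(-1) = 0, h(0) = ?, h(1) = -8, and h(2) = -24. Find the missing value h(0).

0

On equispaced nodes a degree-2 polynomial has vanishing third forward difference, so
  - h(-1) + 3·h(0) - 3·h(1) + h(2) = 0.
Substituting the known values and solving for h(0):
  3·h(0) = 0
  h(0) = 0.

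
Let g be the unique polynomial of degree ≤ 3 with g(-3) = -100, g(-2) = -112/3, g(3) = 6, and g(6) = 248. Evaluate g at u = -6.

-612

Using the Lagrange interpolation formula with nodes -3, -2, 3, 6:
  L_0(u) = (u + 2)(u - 3)(u - 6) / -54
  L_1(u) = (u + 3)(u - 3)(u - 6) / 40
  L_2(u) = (u + 3)(u + 2)(u - 6) / -90
  L_3(u) = (u + 3)(u + 2)(u - 3) / 216
Then g(u) = -100·L_0(u) - 112/3·L_1(u) + 6·L_2(u) + 248·L_3(u).
Expanding and collecting terms gives g(u) = 2u³ - 5u² - (1/3)u - 2.
Evaluating at u = -6: g(-6) = -612.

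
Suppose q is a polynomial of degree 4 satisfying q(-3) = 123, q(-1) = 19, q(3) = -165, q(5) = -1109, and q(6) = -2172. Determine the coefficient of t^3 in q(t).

-5

Write q(t) = at^4 + bt^3 + ct^2 + dt + e. Substituting each data point gives a linear system:
  81a - 27b + 9c - 3d + e = 123
  a - b + c - d + e = 19
  81a + 27b + 9c + 3d + e = -165
  625a + 125b + 25c + 5d + e = -1109
  1296a + 216b + 36c + 6d + e = -2172
Solving the system yields a = -1, b = -5, c = 6, d = -3, e = 6.
So q(t) = -t⁴ - 5t³ + 6t² - 3t + 6.
The coefficient of t^3 is -5.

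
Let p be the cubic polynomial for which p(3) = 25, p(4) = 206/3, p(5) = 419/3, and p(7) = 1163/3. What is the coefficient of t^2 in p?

5/3

Write p(t) = at^3 + bt^2 + ct + d. Substituting each data point gives a linear system:
  27a + 9b + 3c + d = 25
  64a + 16b + 4c + d = 206/3
  125a + 25b + 5c + d = 419/3
  343a + 49b + 7c + d = 1163/3
Solving the system yields a = 1, b = 5/3, c = -5, d = -2.
So p(t) = t³ + (5/3)t² - 5t - 2.
The coefficient of t^2 is 5/3.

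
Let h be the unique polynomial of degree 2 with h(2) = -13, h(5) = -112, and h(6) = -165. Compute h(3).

Using the Lagrange interpolation formula with nodes 2, 5, 6:
  L_0(n) = (n - 5)(n - 6) / 12
  L_1(n) = (n - 2)(n - 6) / -3
  L_2(n) = (n - 2)(n - 5) / 4
Then h(n) = -13·L_0(n) - 112·L_1(n) - 165·L_2(n).
Expanding and collecting terms gives h(n) = -5n^2 + 2n + 3.
Evaluating at n = 3: h(3) = -36.

-36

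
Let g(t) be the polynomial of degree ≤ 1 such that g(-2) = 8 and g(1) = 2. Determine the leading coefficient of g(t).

-2

Write g(t) = at + b. Substituting each data point gives a linear system:
  -2a + b = 8
  a + b = 2
Solving the system yields a = -2, b = 4.
So g(t) = -2t + 4.
The leading coefficient is -2.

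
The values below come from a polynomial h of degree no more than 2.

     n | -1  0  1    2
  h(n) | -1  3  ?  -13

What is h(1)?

-1

On equispaced nodes a degree-2 polynomial has vanishing third forward difference, so
  - h(-1) + 3·h(0) - 3·h(1) + h(2) = 0.
Substituting the known values and solving for h(1):
  -3·h(1) = 3
  h(1) = -1.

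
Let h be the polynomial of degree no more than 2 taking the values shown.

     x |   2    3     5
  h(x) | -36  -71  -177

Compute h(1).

Write h(x) = ax^2 + bx + c. Substituting each data point gives a linear system:
  4a + 2b + c = -36
  9a + 3b + c = -71
  25a + 5b + c = -177
Solving the system yields a = -6, b = -5, c = -2.
So h(x) = -6x² - 5x - 2.
Then h(1) = -13.

-13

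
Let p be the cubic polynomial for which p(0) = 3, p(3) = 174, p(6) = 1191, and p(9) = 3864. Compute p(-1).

Write p(s) = as^3 + bs^2 + cs + d. Substituting each data point gives a linear system:
  d = 3
  27a + 9b + 3c + d = 174
  216a + 36b + 6c + d = 1191
  729a + 81b + 9c + d = 3864
Solving the system yields a = 5, b = 2, c = 6, d = 3.
So p(s) = 5s^3 + 2s^2 + 6s + 3.
Then p(-1) = -6.

-6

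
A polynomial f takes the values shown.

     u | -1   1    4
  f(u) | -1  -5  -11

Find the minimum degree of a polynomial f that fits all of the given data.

Divided differences on the nodes -1, 1, 4:
  order 0: -1  -5  -11
  order 1: -2  -2
  order 2: 0
The order-1 divided differences are all -2 (nonzero) and every higher order vanishes, so the data lies on a polynomial of degree exactly 1.

1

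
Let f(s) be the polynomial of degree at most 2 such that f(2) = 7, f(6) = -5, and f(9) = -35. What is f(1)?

Using the Lagrange interpolation formula with nodes 2, 6, 9:
  L_0(s) = (s - 6)(s - 9) / 28
  L_1(s) = (s - 2)(s - 9) / -12
  L_2(s) = (s - 2)(s - 6) / 21
Then f(s) = 7·L_0(s) - 5·L_1(s) - 35·L_2(s).
Expanding and collecting terms gives f(s) = -s^2 + 5s + 1.
Evaluating at s = 1: f(1) = 5.

5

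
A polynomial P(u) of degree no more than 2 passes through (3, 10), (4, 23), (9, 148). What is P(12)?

Write P(u) = au^2 + bu + c. Substituting each data point gives a linear system:
  9a + 3b + c = 10
  16a + 4b + c = 23
  81a + 9b + c = 148
Solving the system yields a = 2, b = -1, c = -5.
So P(u) = 2u² - u - 5.
Then P(12) = 271.

271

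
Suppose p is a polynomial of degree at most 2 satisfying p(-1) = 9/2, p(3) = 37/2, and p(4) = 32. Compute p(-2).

11

Using the Lagrange interpolation formula with nodes -1, 3, 4:
  L_0(n) = (n - 3)(n - 4) / 20
  L_1(n) = (n + 1)(n - 4) / -4
  L_2(n) = (n + 1)(n - 3) / 5
Then p(n) = 9/2·L_0(n) + 37/2·L_1(n) + 32·L_2(n).
Expanding and collecting terms gives p(n) = 2n^2 - (1/2)n + 2.
Evaluating at n = -2: p(-2) = 11.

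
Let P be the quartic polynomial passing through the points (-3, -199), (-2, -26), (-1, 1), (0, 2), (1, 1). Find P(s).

P(s) = -4s^4 - 4s^3 + 3s^2 + 4s + 2

Write P(s) = as^4 + bs^3 + cs^2 + ds + e. Substituting each data point gives a linear system:
  81a - 27b + 9c - 3d + e = -199
  16a - 8b + 4c - 2d + e = -26
  a - b + c - d + e = 1
  e = 2
  a + b + c + d + e = 1
Solving the system yields a = -4, b = -4, c = 3, d = 4, e = 2.
So P(s) = -4s⁴ - 4s³ + 3s² + 4s + 2.
Check: P(1) = 1. ✓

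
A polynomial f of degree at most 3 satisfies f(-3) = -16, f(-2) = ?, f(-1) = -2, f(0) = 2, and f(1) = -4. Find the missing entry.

-10

The 4 known points determine the degree-3 polynomial uniquely.
Write f(t) = at^3 + bt^2 + ct + d. Substituting each data point gives a linear system:
  -27a + 9b - 3c + d = -16
  -a + b - c + d = -2
  d = 2
  a + b + c + d = -4
Solving the system yields a = -1, b = -5, c = 0, d = 2.
So f(t) = -t^3 - 5t^2 + 2.
Then f(-2) = -10.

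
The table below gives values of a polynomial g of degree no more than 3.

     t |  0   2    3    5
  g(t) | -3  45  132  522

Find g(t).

Write g(t) = at^3 + bt^2 + ct + d. Substituting each data point gives a linear system:
  d = -3
  8a + 4b + 2c + d = 45
  27a + 9b + 3c + d = 132
  125a + 25b + 5c + d = 522
Solving the system yields a = 3, b = 6, c = 0, d = -3.
So g(t) = 3t^3 + 6t^2 - 3.
Check: g(5) = 522. ✓

g(t) = 3t^3 + 6t^2 - 3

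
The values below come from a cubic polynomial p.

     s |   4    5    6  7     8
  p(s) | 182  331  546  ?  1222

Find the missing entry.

On equispaced nodes a degree-3 polynomial has vanishing fourth forward difference, so
  p(4) - 4·p(5) + 6·p(6) - 4·p(7) + p(8) = 0.
Substituting the known values and solving for p(7):
  -4·p(7) = -3356
  p(7) = 839.

839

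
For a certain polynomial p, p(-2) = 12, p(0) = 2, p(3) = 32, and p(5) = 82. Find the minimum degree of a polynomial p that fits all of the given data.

2

Divided differences on the nodes -2, 0, 3, 5:
  order 0: 12  2  32  82
  order 1: -5  10  25
  order 2: 3  3
  order 3: 0
The order-2 divided differences are all 3 (nonzero) and every higher order vanishes, so the data lies on a polynomial of degree exactly 2.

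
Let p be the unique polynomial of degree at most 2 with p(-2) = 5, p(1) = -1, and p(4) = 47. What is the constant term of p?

Write p(x) = ax^2 + bx + c. Substituting each data point gives a linear system:
  4a - 2b + c = 5
  a + b + c = -1
  16a + 4b + c = 47
Solving the system yields a = 3, b = 1, c = -5.
So p(x) = 3x^2 + x - 5.
The constant term is -5.

-5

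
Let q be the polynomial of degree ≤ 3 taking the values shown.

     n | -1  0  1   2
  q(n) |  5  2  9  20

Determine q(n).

Write q(n) = an^3 + bn^2 + cn + d. Substituting each data point gives a linear system:
  -a + b - c + d = 5
  d = 2
  a + b + c + d = 9
  8a + 4b + 2c + d = 20
Solving the system yields a = -1, b = 5, c = 3, d = 2.
So q(n) = -n^3 + 5n^2 + 3n + 2.
Check: q(0) = 2. ✓

q(n) = -n^3 + 5n^2 + 3n + 2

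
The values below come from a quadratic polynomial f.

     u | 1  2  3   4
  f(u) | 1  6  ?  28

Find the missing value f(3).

15

The 3 known points determine the degree-2 polynomial uniquely.
Write f(u) = au^2 + bu + c. Substituting each data point gives a linear system:
  a + b + c = 1
  4a + 2b + c = 6
  16a + 4b + c = 28
Solving the system yields a = 2, b = -1, c = 0.
So f(u) = 2u^2 - u.
Then f(3) = 15.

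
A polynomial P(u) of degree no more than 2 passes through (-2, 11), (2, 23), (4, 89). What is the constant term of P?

-3

Write P(u) = au^2 + bu + c. Substituting each data point gives a linear system:
  4a - 2b + c = 11
  4a + 2b + c = 23
  16a + 4b + c = 89
Solving the system yields a = 5, b = 3, c = -3.
So P(u) = 5u^2 + 3u - 3.
The constant term is -3.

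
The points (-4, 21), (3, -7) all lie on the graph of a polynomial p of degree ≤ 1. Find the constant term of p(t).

Write p(t) = at + b. Substituting each data point gives a linear system:
  -4a + b = 21
  3a + b = -7
Solving the system yields a = -4, b = 5.
So p(t) = -4t + 5.
The constant term is 5.

5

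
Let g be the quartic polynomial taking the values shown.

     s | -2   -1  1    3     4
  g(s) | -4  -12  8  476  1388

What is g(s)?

Write g(s) = as^4 + bs^3 + cs^2 + ds + e. Substituting each data point gives a linear system:
  16a - 8b + 4c - 2d + e = -4
  a - b + c - d + e = -12
  a + b + c + d + e = 8
  81a + 27b + 9c + 3d + e = 476
  256a + 64b + 16c + 4d + e = 1388
Solving the system yields a = 4, b = 6, c = -2, d = 4, e = -4.
So g(s) = 4s^4 + 6s^3 - 2s^2 + 4s - 4.
Check: g(-2) = -4. ✓

g(s) = 4s^4 + 6s^3 - 2s^2 + 4s - 4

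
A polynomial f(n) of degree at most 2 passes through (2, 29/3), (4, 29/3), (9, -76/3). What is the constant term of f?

5/3

Write f(n) = an^2 + bn + c. Substituting each data point gives a linear system:
  4a + 2b + c = 29/3
  16a + 4b + c = 29/3
  81a + 9b + c = -76/3
Solving the system yields a = -1, b = 6, c = 5/3.
So f(n) = -n^2 + 6n + 5/3.
The constant term is 5/3.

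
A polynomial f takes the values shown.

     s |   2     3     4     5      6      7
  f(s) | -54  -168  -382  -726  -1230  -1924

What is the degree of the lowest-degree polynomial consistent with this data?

3

Forward differences of the values at s = 2, 3, 4, 5, 6, 7:
  f  : -54  -168  -382  -726  -1230  -1924
  Δ  : -114  -214  -344  -504  -694
  Δ^2: -100  -130  -160  -190
  Δ^3: -30  -30  -30
  Δ^4: 0  0
  Δ^5: 0
The third differences are constant (-30) and nonzero, while all higher differences vanish, so the minimal degree is 3.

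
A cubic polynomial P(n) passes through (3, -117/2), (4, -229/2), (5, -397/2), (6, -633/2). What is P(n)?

Using the Lagrange interpolation formula with nodes 3, 4, 5, 6:
  L_0(n) = (n - 4)(n - 5)(n - 6) / -6
  L_1(n) = (n - 3)(n - 5)(n - 6) / 2
  L_2(n) = (n - 3)(n - 4)(n - 6) / -2
  L_3(n) = (n - 3)(n - 4)(n - 5) / 6
Then P(n) = -117/2·L_0(n) - 229/2·L_1(n) - 397/2·L_2(n) - 633/2·L_3(n).
Expanding and collecting terms gives P(n) = -n^3 - 2n^2 - 5n + 3/2.
Check: P(6) = -633/2. ✓

P(n) = -n^3 - 2n^2 - 5n + 3/2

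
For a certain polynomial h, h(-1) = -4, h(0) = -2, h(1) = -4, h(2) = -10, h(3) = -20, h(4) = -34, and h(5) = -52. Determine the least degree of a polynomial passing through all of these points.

Forward differences of the values at s = -1, 0, 1, 2, 3, 4, 5:
  h  : -4  -2  -4  -10  -20  -34  -52
  Δ  : 2  -2  -6  -10  -14  -18
  Δ^2: -4  -4  -4  -4  -4
  Δ^3: 0  0  0  0
  Δ^4: 0  0  0
  Δ^5: 0  0
  Δ^6: 0
The second differences are constant (-4) and nonzero, while all higher differences vanish, so the minimal degree is 2.

2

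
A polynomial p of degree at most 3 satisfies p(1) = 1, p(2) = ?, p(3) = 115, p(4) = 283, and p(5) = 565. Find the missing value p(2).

The 4 known points determine the degree-3 polynomial uniquely.
Write p(x) = ax^3 + bx^2 + cx + d. Substituting each data point gives a linear system:
  a + b + c + d = 1
  27a + 9b + 3c + d = 115
  64a + 16b + 4c + d = 283
  125a + 25b + 5c + d = 565
Solving the system yields a = 5, b = -3, c = 4, d = -5.
So p(x) = 5x^3 - 3x^2 + 4x - 5.
Then p(2) = 31.

31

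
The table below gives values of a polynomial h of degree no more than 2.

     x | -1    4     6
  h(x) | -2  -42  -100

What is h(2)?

-8

Using the Lagrange interpolation formula with nodes -1, 4, 6:
  L_0(x) = (x - 4)(x - 6) / 35
  L_1(x) = (x + 1)(x - 6) / -10
  L_2(x) = (x + 1)(x - 4) / 14
Then h(x) = -2·L_0(x) - 42·L_1(x) - 100·L_2(x).
Expanding and collecting terms gives h(x) = -3x^2 + x + 2.
Evaluating at x = 2: h(2) = -8.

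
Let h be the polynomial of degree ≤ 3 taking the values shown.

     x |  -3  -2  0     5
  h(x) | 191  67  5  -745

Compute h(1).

-5

Write h(x) = ax^3 + bx^2 + cx + d. Substituting each data point gives a linear system:
  -27a + 9b - 3c + d = 191
  -8a + 4b - 2c + d = 67
  d = 5
  125a + 25b + 5c + d = -745
Solving the system yields a = -6, b = 1, c = -5, d = 5.
So h(x) = -6x^3 + x^2 - 5x + 5.
Then h(1) = -5.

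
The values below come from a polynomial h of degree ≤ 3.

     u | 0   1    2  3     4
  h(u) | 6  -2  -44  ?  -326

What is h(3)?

On equispaced nodes a degree-3 polynomial has vanishing fourth forward difference, so
  h(0) - 4·h(1) + 6·h(2) - 4·h(3) + h(4) = 0.
Substituting the known values and solving for h(3):
  -4·h(3) = 576
  h(3) = -144.

-144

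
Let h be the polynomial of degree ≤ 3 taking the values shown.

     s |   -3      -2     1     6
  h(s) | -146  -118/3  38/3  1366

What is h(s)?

h(s) = 6s^3 + (5/3)s^2 + s + 4

Write h(s) = as^3 + bs^2 + cs + d. Substituting each data point gives a linear system:
  -27a + 9b - 3c + d = -146
  -8a + 4b - 2c + d = -118/3
  a + b + c + d = 38/3
  216a + 36b + 6c + d = 1366
Solving the system yields a = 6, b = 5/3, c = 1, d = 4.
So h(s) = 6s³ + (5/3)s² + s + 4.
Check: h(-2) = -118/3. ✓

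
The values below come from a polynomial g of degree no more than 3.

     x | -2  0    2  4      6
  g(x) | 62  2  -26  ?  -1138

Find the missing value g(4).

-310

On equispaced nodes a degree-3 polynomial has vanishing fourth forward difference, so
  g(-2) - 4·g(0) + 6·g(2) - 4·g(4) + g(6) = 0.
Substituting the known values and solving for g(4):
  -4·g(4) = 1240
  g(4) = -310.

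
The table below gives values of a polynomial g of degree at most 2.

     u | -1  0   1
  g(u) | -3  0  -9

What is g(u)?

g(u) = -6u^2 - 3u

Write g(u) = au^2 + bu + c. Substituting each data point gives a linear system:
  a - b + c = -3
  c = 0
  a + b + c = -9
Solving the system yields a = -6, b = -3, c = 0.
So g(u) = -6u² - 3u.
Check: g(1) = -9. ✓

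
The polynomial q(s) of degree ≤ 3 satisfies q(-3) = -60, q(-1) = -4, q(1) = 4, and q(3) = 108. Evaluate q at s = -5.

Write q(s) = as^3 + bs^2 + cs + d. Substituting each data point gives a linear system:
  -27a + 9b - 3c + d = -60
  -a + b - c + d = -4
  a + b + c + d = 4
  27a + 9b + 3c + d = 108
Solving the system yields a = 3, b = 3, c = 1, d = -3.
So q(s) = 3s³ + 3s² + s - 3.
Then q(-5) = -308.

-308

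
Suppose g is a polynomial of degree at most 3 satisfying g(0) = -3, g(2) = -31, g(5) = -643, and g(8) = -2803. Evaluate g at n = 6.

-1143

Using the Lagrange interpolation formula with nodes 0, 2, 5, 8:
  L_0(n) = (n - 2)(n - 5)(n - 8) / -80
  L_1(n) = n(n - 5)(n - 8) / 36
  L_2(n) = n(n - 2)(n - 8) / -45
  L_3(n) = n(n - 2)(n - 5) / 144
Then g(n) = -3·L_0(n) - 31·L_1(n) - 643·L_2(n) - 2803·L_3(n).
Expanding and collecting terms gives g(n) = -6n^3 + 4n^2 + 2n - 3.
Evaluating at n = 6: g(6) = -1143.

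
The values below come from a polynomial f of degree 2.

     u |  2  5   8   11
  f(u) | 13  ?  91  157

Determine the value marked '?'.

The 3 known points determine the degree-2 polynomial uniquely.
Write f(u) = au^2 + bu + c. Substituting each data point gives a linear system:
  4a + 2b + c = 13
  64a + 8b + c = 91
  121a + 11b + c = 157
Solving the system yields a = 1, b = 3, c = 3.
So f(u) = u^2 + 3u + 3.
Then f(5) = 43.

43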